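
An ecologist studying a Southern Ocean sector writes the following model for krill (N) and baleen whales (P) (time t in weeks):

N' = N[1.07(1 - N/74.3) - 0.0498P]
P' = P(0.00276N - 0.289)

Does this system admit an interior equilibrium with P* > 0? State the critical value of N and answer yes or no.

The predator equation gives dP/dt > 0 only when N > 0.289/0.00276 = 105.
Without the predator, N → K = 74.3. Since 74.3 < 105, the predator cannot invade.

Threshold N = 105; K < 105, so no, the predator goes extinct.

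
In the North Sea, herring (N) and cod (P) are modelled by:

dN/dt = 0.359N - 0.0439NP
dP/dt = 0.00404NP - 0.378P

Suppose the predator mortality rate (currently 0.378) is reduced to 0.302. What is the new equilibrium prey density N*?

At the interior fixed point, setting dP/dt = 0 with P > 0 fixes N* = (predator death rate)/(NP coefficient) — independent of the other coefficients.
With the change, N* = 0.302/0.00404 = 74.8; it falls from 93.6.

N* ≈ 74.8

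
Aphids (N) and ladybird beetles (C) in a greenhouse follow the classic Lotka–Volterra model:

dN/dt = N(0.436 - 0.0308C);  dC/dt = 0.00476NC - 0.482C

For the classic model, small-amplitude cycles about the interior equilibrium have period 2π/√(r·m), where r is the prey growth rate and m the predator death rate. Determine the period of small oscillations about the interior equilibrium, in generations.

T ≈ 13.7 generations

Here r = 0.436 and m = 0.482, so r·m = 0.21.
ω = √0.21 = 0.458 per generation, hence T = 2π/ω ≈ 13.7 generations.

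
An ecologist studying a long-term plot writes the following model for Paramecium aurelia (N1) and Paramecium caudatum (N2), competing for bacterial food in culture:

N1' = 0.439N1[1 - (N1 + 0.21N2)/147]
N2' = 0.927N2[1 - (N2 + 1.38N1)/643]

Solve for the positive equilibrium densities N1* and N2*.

N1* ≈ 16.9, N2* ≈ 620

Setting both brackets to zero gives the nullclines N1 + 0.21N2 = 147 and 1.38N1 + N2 = 643.
Substituting N2 = 643 - 1.38N1 into the first: N1(1 - 0.21·1.38) = 147 - 0.21·643.
So N1* = 12/0.71 = 16.9, and then N2* = 643 - 1.38·16.9 = 620.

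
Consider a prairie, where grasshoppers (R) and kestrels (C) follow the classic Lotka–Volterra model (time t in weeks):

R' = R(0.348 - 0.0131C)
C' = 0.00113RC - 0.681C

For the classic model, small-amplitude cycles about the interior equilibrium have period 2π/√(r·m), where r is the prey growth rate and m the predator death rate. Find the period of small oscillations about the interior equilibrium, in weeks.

T ≈ 12.9 weeks

Here r = 0.348 and m = 0.681, so r·m = 0.237.
ω = √0.237 = 0.487 per week, hence T = 2π/ω ≈ 12.9 weeks.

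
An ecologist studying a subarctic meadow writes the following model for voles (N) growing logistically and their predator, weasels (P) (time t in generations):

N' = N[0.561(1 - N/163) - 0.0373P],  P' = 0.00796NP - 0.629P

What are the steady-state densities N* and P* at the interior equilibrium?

From dP/dt = 0 with P > 0: 0.00796N* = 0.629, so N* = 79.
Substitute into dN/dt = 0: 0.561(1 - 79/163) = 0.0373P*.
The bracket is 0.515, giving P* = 0.289/0.0373 = 7.75.

N* ≈ 79, P* ≈ 7.75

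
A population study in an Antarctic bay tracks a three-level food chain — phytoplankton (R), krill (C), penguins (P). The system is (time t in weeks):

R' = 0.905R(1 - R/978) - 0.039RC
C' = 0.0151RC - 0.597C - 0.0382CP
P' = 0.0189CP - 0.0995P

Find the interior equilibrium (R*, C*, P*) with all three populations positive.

R* ≈ 756, C* ≈ 5.26, P* ≈ 283

From dP/dt = 0: 0.0189C* = 0.0995, so C* = 5.26.
From dR/dt = 0: 0.905(1 - R*/978) = 0.039·5.26, giving R* = 978·(1 - 0.227) = 756.
From dC/dt = 0: 0.0151·756 - 0.597 = 0.0382P*, so P* = 10.8/0.0382 = 283.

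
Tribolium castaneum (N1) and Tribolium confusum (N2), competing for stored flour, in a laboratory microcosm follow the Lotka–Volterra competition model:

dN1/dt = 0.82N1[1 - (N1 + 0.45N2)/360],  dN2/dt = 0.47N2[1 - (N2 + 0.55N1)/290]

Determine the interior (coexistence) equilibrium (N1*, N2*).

N1* ≈ 305, N2* ≈ 122

Setting both brackets to zero gives the nullclines N1 + 0.45N2 = 360 and 0.55N1 + N2 = 290.
Substituting N2 = 290 - 0.55N1 into the first: N1(1 - 0.45·0.55) = 360 - 0.45·290.
So N1* = 230/0.752 = 305, and then N2* = 290 - 0.55·305 = 122.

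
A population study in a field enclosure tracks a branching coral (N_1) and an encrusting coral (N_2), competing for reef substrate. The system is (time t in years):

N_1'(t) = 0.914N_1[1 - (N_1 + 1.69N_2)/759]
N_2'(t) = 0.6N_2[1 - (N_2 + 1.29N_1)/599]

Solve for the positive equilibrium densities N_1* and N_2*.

N_1* ≈ 215, N_2* ≈ 322

Setting both brackets to zero gives the nullclines N_1 + 1.69N_2 = 759 and 1.29N_1 + N_2 = 599.
Substituting N_2 = 599 - 1.29N_1 into the first: N_1(1 - 1.69·1.29) = 759 - 1.69·599.
So N_1* = -253/-1.18 = 215, and then N_2* = 599 - 1.29·215 = 322.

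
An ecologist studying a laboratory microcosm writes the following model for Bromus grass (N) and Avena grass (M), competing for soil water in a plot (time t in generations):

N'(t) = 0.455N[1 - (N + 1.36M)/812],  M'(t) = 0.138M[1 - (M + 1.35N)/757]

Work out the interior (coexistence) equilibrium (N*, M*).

Setting both brackets to zero gives the nullclines N + 1.36M = 812 and 1.35N + M = 757.
Substituting M = 757 - 1.35N into the first: N(1 - 1.36·1.35) = 812 - 1.36·757.
So N* = -218/-0.836 = 260, and then M* = 757 - 1.35·260 = 406.

N* ≈ 260, M* ≈ 406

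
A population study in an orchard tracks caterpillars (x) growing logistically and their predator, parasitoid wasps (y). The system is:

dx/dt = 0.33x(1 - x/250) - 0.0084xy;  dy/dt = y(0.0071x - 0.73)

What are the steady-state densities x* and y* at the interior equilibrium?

From dy/dt = 0 with y > 0: 0.0071x* = 0.73, so x* = 103.
Substitute into dx/dt = 0: 0.33(1 - 103/250) = 0.0084y*.
The bracket is 0.589, giving y* = 0.194/0.0084 = 23.1.

x* ≈ 103, y* ≈ 23.1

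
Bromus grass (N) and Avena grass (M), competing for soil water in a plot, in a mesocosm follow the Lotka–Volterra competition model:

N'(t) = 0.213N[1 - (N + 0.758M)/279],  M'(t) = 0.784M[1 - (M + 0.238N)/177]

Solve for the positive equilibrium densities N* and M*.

Setting both brackets to zero gives the nullclines N + 0.758M = 279 and 0.238N + M = 177.
Substituting M = 177 - 0.238N into the first: N(1 - 0.758·0.238) = 279 - 0.758·177.
So N* = 145/0.82 = 177, and then M* = 177 - 0.238·177 = 135.

N* ≈ 177, M* ≈ 135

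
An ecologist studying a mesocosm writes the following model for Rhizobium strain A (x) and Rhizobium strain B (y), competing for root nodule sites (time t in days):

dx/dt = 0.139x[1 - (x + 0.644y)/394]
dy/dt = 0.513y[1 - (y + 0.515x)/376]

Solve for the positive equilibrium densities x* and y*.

Setting both brackets to zero gives the nullclines x + 0.644y = 394 and 0.515x + y = 376.
Substituting y = 376 - 0.515x into the first: x(1 - 0.644·0.515) = 394 - 0.644·376.
So x* = 152/0.668 = 227, and then y* = 376 - 0.515·227 = 259.

x* ≈ 227, y* ≈ 259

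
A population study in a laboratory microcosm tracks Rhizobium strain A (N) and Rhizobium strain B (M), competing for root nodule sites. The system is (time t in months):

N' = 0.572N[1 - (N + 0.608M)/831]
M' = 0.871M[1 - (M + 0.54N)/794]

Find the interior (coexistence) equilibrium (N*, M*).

N* ≈ 518, M* ≈ 514

Setting both brackets to zero gives the nullclines N + 0.608M = 831 and 0.54N + M = 794.
Substituting M = 794 - 0.54N into the first: N(1 - 0.608·0.54) = 831 - 0.608·794.
So N* = 348/0.672 = 518, and then M* = 794 - 0.54·518 = 514.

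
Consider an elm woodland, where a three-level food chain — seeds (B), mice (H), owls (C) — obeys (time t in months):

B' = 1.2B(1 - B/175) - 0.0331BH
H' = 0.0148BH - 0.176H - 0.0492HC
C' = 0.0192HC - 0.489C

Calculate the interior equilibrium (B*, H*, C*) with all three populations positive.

From dC/dt = 0: 0.0192H* = 0.489, so H* = 25.5.
From dB/dt = 0: 1.2(1 - B*/175) = 0.0331·25.5, giving B* = 175·(1 - 0.703) = 52.1.
From dH/dt = 0: 0.0148·52.1 - 0.176 = 0.0492C*, so C* = 0.594/0.0492 = 12.1.

B* ≈ 52.1, H* ≈ 25.5, C* ≈ 12.1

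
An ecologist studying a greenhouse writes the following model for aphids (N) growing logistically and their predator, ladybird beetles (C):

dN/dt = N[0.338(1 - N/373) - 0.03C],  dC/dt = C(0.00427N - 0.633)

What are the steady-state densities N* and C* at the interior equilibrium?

N* ≈ 148, C* ≈ 6.79

From dC/dt = 0 with C > 0: 0.00427N* = 0.633, so N* = 148.
Substitute into dN/dt = 0: 0.338(1 - 148/373) = 0.03C*.
The bracket is 0.603, giving C* = 0.204/0.03 = 6.79.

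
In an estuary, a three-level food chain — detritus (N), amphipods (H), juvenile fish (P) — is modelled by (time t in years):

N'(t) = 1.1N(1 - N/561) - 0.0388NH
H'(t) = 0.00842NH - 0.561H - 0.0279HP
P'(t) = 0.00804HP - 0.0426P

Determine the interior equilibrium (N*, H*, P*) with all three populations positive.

From dP/dt = 0: 0.00804H* = 0.0426, so H* = 5.3.
From dN/dt = 0: 1.1(1 - N*/561) = 0.0388·5.3, giving N* = 561·(1 - 0.187) = 456.
From dH/dt = 0: 0.00842·456 - 0.561 = 0.0279P*, so P* = 3.28/0.0279 = 118.

N* ≈ 456, H* ≈ 5.3, P* ≈ 118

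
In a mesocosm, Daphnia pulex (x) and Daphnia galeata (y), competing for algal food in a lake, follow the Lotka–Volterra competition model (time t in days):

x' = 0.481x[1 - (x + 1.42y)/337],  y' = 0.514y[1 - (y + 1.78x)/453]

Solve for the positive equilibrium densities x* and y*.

x* ≈ 200, y* ≈ 96.1

Setting both brackets to zero gives the nullclines x + 1.42y = 337 and 1.78x + y = 453.
Substituting y = 453 - 1.78x into the first: x(1 - 1.42·1.78) = 337 - 1.42·453.
So x* = -306/-1.53 = 200, and then y* = 453 - 1.78·200 = 96.1.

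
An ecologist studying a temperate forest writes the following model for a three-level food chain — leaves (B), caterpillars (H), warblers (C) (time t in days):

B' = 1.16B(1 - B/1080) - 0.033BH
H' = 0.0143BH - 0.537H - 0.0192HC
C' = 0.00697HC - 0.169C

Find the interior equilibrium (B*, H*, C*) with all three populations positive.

From dC/dt = 0: 0.00697H* = 0.169, so H* = 24.2.
From dB/dt = 0: 1.16(1 - B*/1080) = 0.033·24.2, giving B* = 1080·(1 - 0.69) = 335.
From dH/dt = 0: 0.0143·335 - 0.537 = 0.0192C*, so C* = 4.25/0.0192 = 222.

B* ≈ 335, H* ≈ 24.2, C* ≈ 222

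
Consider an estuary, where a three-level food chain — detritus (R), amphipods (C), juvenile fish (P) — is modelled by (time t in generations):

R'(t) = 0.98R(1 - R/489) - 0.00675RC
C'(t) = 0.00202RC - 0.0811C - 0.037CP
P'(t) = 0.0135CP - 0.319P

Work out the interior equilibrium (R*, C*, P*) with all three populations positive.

R* ≈ 409, C* ≈ 23.6, P* ≈ 20.2

From dP/dt = 0: 0.0135C* = 0.319, so C* = 23.6.
From dR/dt = 0: 0.98(1 - R*/489) = 0.00675·23.6, giving R* = 489·(1 - 0.163) = 409.
From dC/dt = 0: 0.00202·409 - 0.0811 = 0.037P*, so P* = 0.746/0.037 = 20.2.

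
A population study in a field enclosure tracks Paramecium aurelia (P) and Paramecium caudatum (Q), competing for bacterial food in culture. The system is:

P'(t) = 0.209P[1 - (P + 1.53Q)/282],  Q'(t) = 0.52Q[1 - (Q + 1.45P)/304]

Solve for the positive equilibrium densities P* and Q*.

Setting both brackets to zero gives the nullclines P + 1.53Q = 282 and 1.45P + Q = 304.
Substituting Q = 304 - 1.45P into the first: P(1 - 1.53·1.45) = 282 - 1.53·304.
So P* = -183/-1.22 = 150, and then Q* = 304 - 1.45·150 = 86.1.

P* ≈ 150, Q* ≈ 86.1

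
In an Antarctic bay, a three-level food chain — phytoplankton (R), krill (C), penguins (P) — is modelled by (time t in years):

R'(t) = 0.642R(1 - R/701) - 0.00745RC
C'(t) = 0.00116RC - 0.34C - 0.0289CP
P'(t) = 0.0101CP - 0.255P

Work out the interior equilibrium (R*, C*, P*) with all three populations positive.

R* ≈ 496, C* ≈ 25.2, P* ≈ 8.13

From dP/dt = 0: 0.0101C* = 0.255, so C* = 25.2.
From dR/dt = 0: 0.642(1 - R*/701) = 0.00745·25.2, giving R* = 701·(1 - 0.293) = 496.
From dC/dt = 0: 0.00116·496 - 0.34 = 0.0289P*, so P* = 0.235/0.0289 = 8.13.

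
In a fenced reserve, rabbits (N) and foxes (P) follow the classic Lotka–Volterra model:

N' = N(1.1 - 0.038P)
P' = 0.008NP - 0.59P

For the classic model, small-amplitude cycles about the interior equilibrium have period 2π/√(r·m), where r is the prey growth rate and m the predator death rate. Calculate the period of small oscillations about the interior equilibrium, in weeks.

T ≈ 7.8 weeks

Here r = 1.1 and m = 0.59, so r·m = 0.649.
ω = √0.649 = 0.806 per week, hence T = 2π/ω ≈ 7.8 weeks.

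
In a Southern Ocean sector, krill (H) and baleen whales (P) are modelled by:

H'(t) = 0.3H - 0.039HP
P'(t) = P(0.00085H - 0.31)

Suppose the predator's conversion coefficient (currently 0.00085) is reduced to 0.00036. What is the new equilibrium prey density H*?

H* ≈ 861

At the interior fixed point, setting dP/dt = 0 with P > 0 fixes H* = (predator death rate)/(HP coefficient) — independent of the other coefficients.
With the change, H* = 0.31/0.00036 = 861; it rises from 365.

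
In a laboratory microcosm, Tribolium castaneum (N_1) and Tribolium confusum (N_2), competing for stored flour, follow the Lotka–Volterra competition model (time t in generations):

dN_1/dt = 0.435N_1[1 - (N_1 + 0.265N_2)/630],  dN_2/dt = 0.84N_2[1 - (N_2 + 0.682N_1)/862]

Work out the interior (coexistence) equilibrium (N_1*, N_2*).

Setting both brackets to zero gives the nullclines N_1 + 0.265N_2 = 630 and 0.682N_1 + N_2 = 862.
Substituting N_2 = 862 - 0.682N_1 into the first: N_1(1 - 0.265·0.682) = 630 - 0.265·862.
So N_1* = 402/0.819 = 490, and then N_2* = 862 - 0.682·490 = 528.

N_1* ≈ 490, N_2* ≈ 528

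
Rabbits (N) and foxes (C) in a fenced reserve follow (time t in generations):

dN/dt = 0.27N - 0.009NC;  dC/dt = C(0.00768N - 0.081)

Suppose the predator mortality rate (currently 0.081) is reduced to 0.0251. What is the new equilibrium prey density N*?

N* ≈ 3.27

At the interior fixed point, setting dC/dt = 0 with C > 0 fixes N* = (predator death rate)/(NC coefficient) — independent of the other coefficients.
With the change, N* = 0.0251/0.00768 = 3.27; it falls from 10.5.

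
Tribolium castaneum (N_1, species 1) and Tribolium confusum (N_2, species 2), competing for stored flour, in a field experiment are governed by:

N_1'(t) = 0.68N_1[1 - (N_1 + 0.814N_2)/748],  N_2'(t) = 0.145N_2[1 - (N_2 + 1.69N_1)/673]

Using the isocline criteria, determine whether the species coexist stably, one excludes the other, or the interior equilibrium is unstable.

species 1 excludes species 2

Compare the nullcline intercepts: K1/α12 = 748/0.814 = 919 > K2 = 673; K2/α21 = 673/1.69 = 398 < K1 = 748.
Since the inequalities point opposite ways, species 1 can invade but species 2 cannot.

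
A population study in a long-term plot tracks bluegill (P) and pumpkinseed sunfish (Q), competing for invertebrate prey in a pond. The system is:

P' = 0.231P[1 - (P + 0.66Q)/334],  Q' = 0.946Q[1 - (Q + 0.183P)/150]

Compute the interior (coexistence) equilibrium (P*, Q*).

P* ≈ 267, Q* ≈ 101

Setting both brackets to zero gives the nullclines P + 0.66Q = 334 and 0.183P + Q = 150.
Substituting Q = 150 - 0.183P into the first: P(1 - 0.66·0.183) = 334 - 0.66·150.
So P* = 235/0.879 = 267, and then Q* = 150 - 0.183·267 = 101.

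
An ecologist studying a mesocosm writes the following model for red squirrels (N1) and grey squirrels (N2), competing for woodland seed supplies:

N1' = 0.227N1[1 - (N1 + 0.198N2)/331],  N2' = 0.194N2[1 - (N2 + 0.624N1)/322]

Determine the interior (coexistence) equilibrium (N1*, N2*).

Setting both brackets to zero gives the nullclines N1 + 0.198N2 = 331 and 0.624N1 + N2 = 322.
Substituting N2 = 322 - 0.624N1 into the first: N1(1 - 0.198·0.624) = 331 - 0.198·322.
So N1* = 267/0.876 = 305, and then N2* = 322 - 0.624·305 = 132.

N1* ≈ 305, N2* ≈ 132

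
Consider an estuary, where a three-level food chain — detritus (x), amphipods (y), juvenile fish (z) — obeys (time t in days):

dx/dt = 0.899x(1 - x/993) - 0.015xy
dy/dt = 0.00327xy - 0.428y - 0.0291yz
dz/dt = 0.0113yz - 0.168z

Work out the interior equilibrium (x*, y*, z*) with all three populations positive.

x* ≈ 747, y* ≈ 14.9, z* ≈ 69.2

From dz/dt = 0: 0.0113y* = 0.168, so y* = 14.9.
From dx/dt = 0: 0.899(1 - x*/993) = 0.015·14.9, giving x* = 993·(1 - 0.248) = 747.
From dy/dt = 0: 0.00327·747 - 0.428 = 0.0291z*, so z* = 2.01/0.0291 = 69.2.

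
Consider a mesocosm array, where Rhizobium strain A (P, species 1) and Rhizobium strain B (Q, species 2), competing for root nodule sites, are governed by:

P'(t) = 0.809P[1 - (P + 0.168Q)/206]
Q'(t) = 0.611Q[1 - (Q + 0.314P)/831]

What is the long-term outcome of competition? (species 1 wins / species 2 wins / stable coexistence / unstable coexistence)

stable coexistence

Compare the nullcline intercepts: K1/α12 = 206/0.168 = 1230 > K2 = 831; K2/α21 = 831/0.314 = 2650 > K1 = 206.
Since both inequalities hold, each species can invade when rare, so the interior equilibrium is stable.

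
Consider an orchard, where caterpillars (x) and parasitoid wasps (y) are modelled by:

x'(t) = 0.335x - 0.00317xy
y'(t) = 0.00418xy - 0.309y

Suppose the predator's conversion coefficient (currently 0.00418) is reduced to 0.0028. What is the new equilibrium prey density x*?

x* ≈ 110

At the interior fixed point, setting dy/dt = 0 with y > 0 fixes x* = (predator death rate)/(xy coefficient) — independent of the other coefficients.
With the change, x* = 0.309/0.0028 = 110; it rises from 73.9.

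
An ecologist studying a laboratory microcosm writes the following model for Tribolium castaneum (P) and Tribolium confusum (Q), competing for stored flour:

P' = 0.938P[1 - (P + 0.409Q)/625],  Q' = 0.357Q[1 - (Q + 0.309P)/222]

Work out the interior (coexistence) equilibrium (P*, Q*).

Setting both brackets to zero gives the nullclines P + 0.409Q = 625 and 0.309P + Q = 222.
Substituting Q = 222 - 0.309P into the first: P(1 - 0.409·0.309) = 625 - 0.409·222.
So P* = 534/0.874 = 611, and then Q* = 222 - 0.309·611 = 33.1.

P* ≈ 611, Q* ≈ 33.1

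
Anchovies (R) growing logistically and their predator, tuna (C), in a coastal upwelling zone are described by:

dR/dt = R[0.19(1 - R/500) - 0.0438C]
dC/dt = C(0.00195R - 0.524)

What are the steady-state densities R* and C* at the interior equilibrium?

From dC/dt = 0 with C > 0: 0.00195R* = 0.524, so R* = 269.
Substitute into dR/dt = 0: 0.19(1 - 269/500) = 0.0438C*.
The bracket is 0.463, giving C* = 0.0879/0.0438 = 2.01.

R* ≈ 269, C* ≈ 2.01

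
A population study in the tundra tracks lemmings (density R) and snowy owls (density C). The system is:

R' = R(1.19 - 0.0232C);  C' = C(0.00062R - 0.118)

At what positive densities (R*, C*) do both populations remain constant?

Set dC/dt = 0 with C > 0: 0.00062R - 0.118 = 0, so R* = 0.118/0.00062 = 190.
Set dR/dt = 0 with R > 0: 1.19 - 0.0232C = 0, so C* = 1.19/0.0232 = 51.3.

R* ≈ 190, C* ≈ 51.3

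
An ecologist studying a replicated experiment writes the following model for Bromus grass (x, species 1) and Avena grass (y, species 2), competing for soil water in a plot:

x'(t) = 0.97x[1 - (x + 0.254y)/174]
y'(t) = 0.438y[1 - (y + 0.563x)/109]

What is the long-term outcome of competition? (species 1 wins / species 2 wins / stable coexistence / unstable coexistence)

stable coexistence

Compare the nullcline intercepts: K1/α12 = 174/0.254 = 685 > K2 = 109; K2/α21 = 109/0.563 = 194 > K1 = 174.
Since both inequalities hold, each species can invade when rare, so the interior equilibrium is stable.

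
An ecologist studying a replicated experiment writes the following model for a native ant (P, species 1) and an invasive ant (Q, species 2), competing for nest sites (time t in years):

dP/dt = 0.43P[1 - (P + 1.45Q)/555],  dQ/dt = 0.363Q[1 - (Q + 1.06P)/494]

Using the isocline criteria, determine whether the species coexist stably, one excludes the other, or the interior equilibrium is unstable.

Compare the nullcline intercepts: K1/α12 = 555/1.45 = 383 < K2 = 494; K2/α21 = 494/1.06 = 466 < K1 = 555.
Since both are reversed, neither can invade when rare; the interior point is a saddle.

unstable coexistence (outcome depends on initial conditions)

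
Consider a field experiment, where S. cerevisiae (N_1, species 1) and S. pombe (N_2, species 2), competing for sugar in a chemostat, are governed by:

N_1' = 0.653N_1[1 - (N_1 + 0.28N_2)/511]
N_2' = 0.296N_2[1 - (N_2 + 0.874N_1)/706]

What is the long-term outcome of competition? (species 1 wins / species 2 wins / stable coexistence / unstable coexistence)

stable coexistence

Compare the nullcline intercepts: K1/α12 = 511/0.28 = 1820 > K2 = 706; K2/α21 = 706/0.874 = 808 > K1 = 511.
Since both inequalities hold, each species can invade when rare, so the interior equilibrium is stable.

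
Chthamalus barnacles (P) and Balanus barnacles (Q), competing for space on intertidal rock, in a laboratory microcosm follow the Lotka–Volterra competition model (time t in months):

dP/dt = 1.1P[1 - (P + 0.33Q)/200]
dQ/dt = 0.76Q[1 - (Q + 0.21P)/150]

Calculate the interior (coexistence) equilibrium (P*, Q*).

P* ≈ 162, Q* ≈ 116

Setting both brackets to zero gives the nullclines P + 0.33Q = 200 and 0.21P + Q = 150.
Substituting Q = 150 - 0.21P into the first: P(1 - 0.33·0.21) = 200 - 0.33·150.
So P* = 150/0.931 = 162, and then Q* = 150 - 0.21·162 = 116.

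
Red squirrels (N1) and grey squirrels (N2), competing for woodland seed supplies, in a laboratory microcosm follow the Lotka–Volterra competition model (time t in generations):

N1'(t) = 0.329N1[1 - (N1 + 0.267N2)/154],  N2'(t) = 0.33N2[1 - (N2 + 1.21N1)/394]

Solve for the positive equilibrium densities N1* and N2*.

N1* ≈ 72.1, N2* ≈ 307

Setting both brackets to zero gives the nullclines N1 + 0.267N2 = 154 and 1.21N1 + N2 = 394.
Substituting N2 = 394 - 1.21N1 into the first: N1(1 - 0.267·1.21) = 154 - 0.267·394.
So N1* = 48.8/0.677 = 72.1, and then N2* = 394 - 1.21·72.1 = 307.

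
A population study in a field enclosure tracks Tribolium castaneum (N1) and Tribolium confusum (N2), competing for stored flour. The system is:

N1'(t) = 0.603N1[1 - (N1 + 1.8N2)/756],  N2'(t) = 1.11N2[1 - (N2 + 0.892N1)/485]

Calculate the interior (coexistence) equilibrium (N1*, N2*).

N1* ≈ 193, N2* ≈ 313

Setting both brackets to zero gives the nullclines N1 + 1.8N2 = 756 and 0.892N1 + N2 = 485.
Substituting N2 = 485 - 0.892N1 into the first: N1(1 - 1.8·0.892) = 756 - 1.8·485.
So N1* = -117/-0.606 = 193, and then N2* = 485 - 0.892·193 = 313.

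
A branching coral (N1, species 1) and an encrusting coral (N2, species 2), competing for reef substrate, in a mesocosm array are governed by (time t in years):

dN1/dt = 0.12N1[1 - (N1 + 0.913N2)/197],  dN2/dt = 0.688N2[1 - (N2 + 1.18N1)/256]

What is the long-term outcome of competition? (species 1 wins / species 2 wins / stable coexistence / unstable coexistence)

species 2 excludes species 1

Compare the nullcline intercepts: K1/α12 = 197/0.913 = 216 < K2 = 256; K2/α21 = 256/1.18 = 217 > K1 = 197.
Since the inequalities point opposite ways, species 2 can invade but species 1 cannot.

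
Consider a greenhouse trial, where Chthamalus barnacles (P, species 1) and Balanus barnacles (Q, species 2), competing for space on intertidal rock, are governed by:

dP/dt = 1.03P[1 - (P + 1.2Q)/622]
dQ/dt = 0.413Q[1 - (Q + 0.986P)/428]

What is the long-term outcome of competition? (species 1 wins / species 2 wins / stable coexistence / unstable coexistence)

species 1 excludes species 2

Compare the nullcline intercepts: K1/α12 = 622/1.2 = 518 > K2 = 428; K2/α21 = 428/0.986 = 434 < K1 = 622.
Since the inequalities point opposite ways, species 1 can invade but species 2 cannot.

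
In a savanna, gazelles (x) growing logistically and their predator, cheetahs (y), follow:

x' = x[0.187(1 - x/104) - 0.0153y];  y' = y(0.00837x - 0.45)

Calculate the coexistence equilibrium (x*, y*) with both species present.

From dy/dt = 0 with y > 0: 0.00837x* = 0.45, so x* = 53.8.
Substitute into dx/dt = 0: 0.187(1 - 53.8/104) = 0.0153y*.
The bracket is 0.483, giving y* = 0.0903/0.0153 = 5.9.

x* ≈ 53.8, y* ≈ 5.9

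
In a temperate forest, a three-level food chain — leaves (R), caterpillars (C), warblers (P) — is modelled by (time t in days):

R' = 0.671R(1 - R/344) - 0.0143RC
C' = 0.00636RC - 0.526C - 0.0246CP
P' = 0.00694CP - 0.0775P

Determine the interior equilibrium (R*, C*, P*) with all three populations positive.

R* ≈ 262, C* ≈ 11.2, P* ≈ 46.4

From dP/dt = 0: 0.00694C* = 0.0775, so C* = 11.2.
From dR/dt = 0: 0.671(1 - R*/344) = 0.0143·11.2, giving R* = 344·(1 - 0.238) = 262.
From dC/dt = 0: 0.00636·262 - 0.526 = 0.0246P*, so P* = 1.14/0.0246 = 46.4.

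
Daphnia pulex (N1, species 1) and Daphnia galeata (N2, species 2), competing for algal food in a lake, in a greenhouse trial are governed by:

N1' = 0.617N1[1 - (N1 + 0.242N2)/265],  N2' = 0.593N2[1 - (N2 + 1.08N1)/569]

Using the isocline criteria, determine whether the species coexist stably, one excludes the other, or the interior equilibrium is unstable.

stable coexistence

Compare the nullcline intercepts: K1/α12 = 265/0.242 = 1100 > K2 = 569; K2/α21 = 569/1.08 = 527 > K1 = 265.
Since both inequalities hold, each species can invade when rare, so the interior equilibrium is stable.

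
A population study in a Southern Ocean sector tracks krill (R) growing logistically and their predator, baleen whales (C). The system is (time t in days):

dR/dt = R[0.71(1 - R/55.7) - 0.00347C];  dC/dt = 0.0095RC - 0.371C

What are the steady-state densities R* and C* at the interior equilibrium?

R* ≈ 39.1, C* ≈ 61.2

From dC/dt = 0 with C > 0: 0.0095R* = 0.371, so R* = 39.1.
Substitute into dR/dt = 0: 0.71(1 - 39.1/55.7) = 0.00347C*.
The bracket is 0.299, giving C* = 0.212/0.00347 = 61.2.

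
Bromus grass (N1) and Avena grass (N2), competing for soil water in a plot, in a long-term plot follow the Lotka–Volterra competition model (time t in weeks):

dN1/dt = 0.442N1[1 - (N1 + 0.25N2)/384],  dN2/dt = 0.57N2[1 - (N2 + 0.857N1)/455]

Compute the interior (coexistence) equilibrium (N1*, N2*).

Setting both brackets to zero gives the nullclines N1 + 0.25N2 = 384 and 0.857N1 + N2 = 455.
Substituting N2 = 455 - 0.857N1 into the first: N1(1 - 0.25·0.857) = 384 - 0.25·455.
So N1* = 270/0.786 = 344, and then N2* = 455 - 0.857·344 = 160.

N1* ≈ 344, N2* ≈ 160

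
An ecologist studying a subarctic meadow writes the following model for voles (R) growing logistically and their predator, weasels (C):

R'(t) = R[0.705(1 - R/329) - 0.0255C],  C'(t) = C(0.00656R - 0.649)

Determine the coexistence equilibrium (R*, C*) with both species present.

R* ≈ 98.9, C* ≈ 19.3

From dC/dt = 0 with C > 0: 0.00656R* = 0.649, so R* = 98.9.
Substitute into dR/dt = 0: 0.705(1 - 98.9/329) = 0.0255C*.
The bracket is 0.699, giving C* = 0.493/0.0255 = 19.3.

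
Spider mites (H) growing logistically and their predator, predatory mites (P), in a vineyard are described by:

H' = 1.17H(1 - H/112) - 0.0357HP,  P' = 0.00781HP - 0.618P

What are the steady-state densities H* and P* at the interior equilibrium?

H* ≈ 79.1, P* ≈ 9.62

From dP/dt = 0 with P > 0: 0.00781H* = 0.618, so H* = 79.1.
Substitute into dH/dt = 0: 1.17(1 - 79.1/112) = 0.0357P*.
The bracket is 0.293, giving P* = 0.343/0.0357 = 9.62.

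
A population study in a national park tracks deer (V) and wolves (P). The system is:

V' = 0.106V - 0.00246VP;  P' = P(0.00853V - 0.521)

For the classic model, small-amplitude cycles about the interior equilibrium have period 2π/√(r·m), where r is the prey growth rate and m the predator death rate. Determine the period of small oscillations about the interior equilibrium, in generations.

Here r = 0.106 and m = 0.521, so r·m = 0.0552.
ω = √0.0552 = 0.235 per generation, hence T = 2π/ω ≈ 26.7 generations.

T ≈ 26.7 generations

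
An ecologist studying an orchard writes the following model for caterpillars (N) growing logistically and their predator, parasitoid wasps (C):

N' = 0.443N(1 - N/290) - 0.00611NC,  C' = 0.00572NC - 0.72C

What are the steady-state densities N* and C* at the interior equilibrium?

N* ≈ 126, C* ≈ 41

From dC/dt = 0 with C > 0: 0.00572N* = 0.72, so N* = 126.
Substitute into dN/dt = 0: 0.443(1 - 126/290) = 0.00611C*.
The bracket is 0.566, giving C* = 0.251/0.00611 = 41.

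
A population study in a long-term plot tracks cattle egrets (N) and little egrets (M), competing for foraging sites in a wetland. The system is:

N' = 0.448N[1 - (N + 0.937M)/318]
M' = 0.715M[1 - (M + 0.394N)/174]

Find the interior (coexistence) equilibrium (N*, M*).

Setting both brackets to zero gives the nullclines N + 0.937M = 318 and 0.394N + M = 174.
Substituting M = 174 - 0.394N into the first: N(1 - 0.937·0.394) = 318 - 0.937·174.
So N* = 155/0.631 = 246, and then M* = 174 - 0.394·246 = 77.2.

N* ≈ 246, M* ≈ 77.2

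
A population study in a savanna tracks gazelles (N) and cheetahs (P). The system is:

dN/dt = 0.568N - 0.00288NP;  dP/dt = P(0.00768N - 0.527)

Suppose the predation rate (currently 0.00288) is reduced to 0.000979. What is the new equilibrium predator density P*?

P* ≈ 580

At the interior fixed point, setting dN/dt = 0 with N > 0 fixes P* = (prey growth rate)/(NP coefficient) — independent of the other coefficients.
With the change, P* = 0.568/0.000979 = 580; it rises from 197.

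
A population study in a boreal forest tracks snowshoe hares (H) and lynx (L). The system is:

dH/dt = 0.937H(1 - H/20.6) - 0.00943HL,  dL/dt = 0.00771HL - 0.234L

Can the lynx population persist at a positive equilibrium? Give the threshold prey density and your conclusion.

The predator equation gives dL/dt > 0 only when H > 0.234/0.00771 = 30.4.
Without the predator, H → K = 20.6. Since 20.6 < 30.4, the predator cannot invade.

Threshold H = 30.4; K < 30.4, so no, the predator goes extinct.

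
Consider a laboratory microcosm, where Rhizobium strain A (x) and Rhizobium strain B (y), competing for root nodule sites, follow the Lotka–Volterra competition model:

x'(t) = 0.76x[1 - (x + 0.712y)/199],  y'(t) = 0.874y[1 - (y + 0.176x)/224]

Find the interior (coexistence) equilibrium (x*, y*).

Setting both brackets to zero gives the nullclines x + 0.712y = 199 and 0.176x + y = 224.
Substituting y = 224 - 0.176x into the first: x(1 - 0.712·0.176) = 199 - 0.712·224.
So x* = 39.5/0.875 = 45.2, and then y* = 224 - 0.176·45.2 = 216.

x* ≈ 45.2, y* ≈ 216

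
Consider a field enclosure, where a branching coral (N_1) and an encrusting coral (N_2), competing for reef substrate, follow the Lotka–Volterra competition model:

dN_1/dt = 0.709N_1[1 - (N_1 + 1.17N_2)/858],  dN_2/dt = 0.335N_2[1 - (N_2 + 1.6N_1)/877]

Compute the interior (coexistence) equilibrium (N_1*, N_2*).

Setting both brackets to zero gives the nullclines N_1 + 1.17N_2 = 858 and 1.6N_1 + N_2 = 877.
Substituting N_2 = 877 - 1.6N_1 into the first: N_1(1 - 1.17·1.6) = 858 - 1.17·877.
So N_1* = -168/-0.872 = 193, and then N_2* = 877 - 1.6·193 = 569.

N_1* ≈ 193, N_2* ≈ 569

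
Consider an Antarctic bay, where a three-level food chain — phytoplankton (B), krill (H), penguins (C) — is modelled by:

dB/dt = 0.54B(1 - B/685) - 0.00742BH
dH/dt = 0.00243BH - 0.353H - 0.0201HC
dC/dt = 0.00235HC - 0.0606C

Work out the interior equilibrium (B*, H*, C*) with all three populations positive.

B* ≈ 442, H* ≈ 25.8, C* ≈ 35.9

From dC/dt = 0: 0.00235H* = 0.0606, so H* = 25.8.
From dB/dt = 0: 0.54(1 - B*/685) = 0.00742·25.8, giving B* = 685·(1 - 0.354) = 442.
From dH/dt = 0: 0.00243·442 - 0.353 = 0.0201C*, so C* = 0.722/0.0201 = 35.9.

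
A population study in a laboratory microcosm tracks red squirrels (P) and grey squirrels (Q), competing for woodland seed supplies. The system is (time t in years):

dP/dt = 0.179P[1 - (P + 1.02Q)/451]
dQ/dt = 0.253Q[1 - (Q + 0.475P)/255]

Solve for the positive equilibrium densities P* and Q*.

P* ≈ 370, Q* ≈ 79.1

Setting both brackets to zero gives the nullclines P + 1.02Q = 451 and 0.475P + Q = 255.
Substituting Q = 255 - 0.475P into the first: P(1 - 1.02·0.475) = 451 - 1.02·255.
So P* = 191/0.516 = 370, and then Q* = 255 - 0.475·370 = 79.1.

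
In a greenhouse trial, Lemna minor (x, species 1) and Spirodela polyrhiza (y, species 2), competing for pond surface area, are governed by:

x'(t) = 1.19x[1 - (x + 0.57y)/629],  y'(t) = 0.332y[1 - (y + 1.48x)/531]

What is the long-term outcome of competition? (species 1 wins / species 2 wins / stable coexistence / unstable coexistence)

Compare the nullcline intercepts: K1/α12 = 629/0.57 = 1100 > K2 = 531; K2/α21 = 531/1.48 = 359 < K1 = 629.
Since the inequalities point opposite ways, species 1 can invade but species 2 cannot.

species 1 excludes species 2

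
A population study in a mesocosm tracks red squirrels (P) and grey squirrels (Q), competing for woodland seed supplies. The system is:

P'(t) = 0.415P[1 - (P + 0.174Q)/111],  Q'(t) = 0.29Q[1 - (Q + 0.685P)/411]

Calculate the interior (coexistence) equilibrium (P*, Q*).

Setting both brackets to zero gives the nullclines P + 0.174Q = 111 and 0.685P + Q = 411.
Substituting Q = 411 - 0.685P into the first: P(1 - 0.174·0.685) = 111 - 0.174·411.
So P* = 39.5/0.881 = 44.8, and then Q* = 411 - 0.685·44.8 = 380.

P* ≈ 44.8, Q* ≈ 380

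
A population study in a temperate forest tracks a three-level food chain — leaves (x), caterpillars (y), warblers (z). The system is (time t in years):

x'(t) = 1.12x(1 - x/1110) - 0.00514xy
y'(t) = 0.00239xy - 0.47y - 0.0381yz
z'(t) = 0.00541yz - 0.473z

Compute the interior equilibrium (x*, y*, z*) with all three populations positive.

x* ≈ 665, y* ≈ 87.4, z* ≈ 29.4

From dz/dt = 0: 0.00541y* = 0.473, so y* = 87.4.
From dx/dt = 0: 1.12(1 - x*/1110) = 0.00514·87.4, giving x* = 1110·(1 - 0.401) = 665.
From dy/dt = 0: 0.00239·665 - 0.47 = 0.0381z*, so z* = 1.12/0.0381 = 29.4.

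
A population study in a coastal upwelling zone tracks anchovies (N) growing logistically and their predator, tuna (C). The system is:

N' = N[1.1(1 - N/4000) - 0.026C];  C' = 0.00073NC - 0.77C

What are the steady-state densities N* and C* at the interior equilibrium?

N* ≈ 1050, C* ≈ 31.2

From dC/dt = 0 with C > 0: 0.00073N* = 0.77, so N* = 1050.
Substitute into dN/dt = 0: 1.1(1 - 1050/4000) = 0.026C*.
The bracket is 0.736, giving C* = 0.81/0.026 = 31.2.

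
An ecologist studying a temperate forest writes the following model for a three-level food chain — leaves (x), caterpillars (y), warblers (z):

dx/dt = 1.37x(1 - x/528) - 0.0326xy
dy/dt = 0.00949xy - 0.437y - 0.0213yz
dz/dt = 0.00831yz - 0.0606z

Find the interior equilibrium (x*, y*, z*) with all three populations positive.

x* ≈ 436, y* ≈ 7.29, z* ≈ 174

From dz/dt = 0: 0.00831y* = 0.0606, so y* = 7.29.
From dx/dt = 0: 1.37(1 - x*/528) = 0.0326·7.29, giving x* = 528·(1 - 0.174) = 436.
From dy/dt = 0: 0.00949·436 - 0.437 = 0.0213z*, so z* = 3.7/0.0213 = 174.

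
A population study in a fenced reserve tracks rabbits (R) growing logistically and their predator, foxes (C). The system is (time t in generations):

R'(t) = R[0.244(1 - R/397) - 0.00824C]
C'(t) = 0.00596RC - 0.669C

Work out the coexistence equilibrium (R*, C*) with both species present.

From dC/dt = 0 with C > 0: 0.00596R* = 0.669, so R* = 112.
Substitute into dR/dt = 0: 0.244(1 - 112/397) = 0.00824C*.
The bracket is 0.717, giving C* = 0.175/0.00824 = 21.2.

R* ≈ 112, C* ≈ 21.2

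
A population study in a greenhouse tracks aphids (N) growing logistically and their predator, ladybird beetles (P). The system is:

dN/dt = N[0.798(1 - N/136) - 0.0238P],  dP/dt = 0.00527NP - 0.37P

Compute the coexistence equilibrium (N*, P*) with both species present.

N* ≈ 70.2, P* ≈ 16.2

From dP/dt = 0 with P > 0: 0.00527N* = 0.37, so N* = 70.2.
Substitute into dN/dt = 0: 0.798(1 - 70.2/136) = 0.0238P*.
The bracket is 0.484, giving P* = 0.386/0.0238 = 16.2.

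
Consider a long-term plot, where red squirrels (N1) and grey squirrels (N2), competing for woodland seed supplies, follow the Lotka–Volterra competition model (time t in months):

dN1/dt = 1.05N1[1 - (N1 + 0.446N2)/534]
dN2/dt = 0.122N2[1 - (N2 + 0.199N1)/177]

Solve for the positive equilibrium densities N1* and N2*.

N1* ≈ 499, N2* ≈ 77.6

Setting both brackets to zero gives the nullclines N1 + 0.446N2 = 534 and 0.199N1 + N2 = 177.
Substituting N2 = 177 - 0.199N1 into the first: N1(1 - 0.446·0.199) = 534 - 0.446·177.
So N1* = 455/0.911 = 499, and then N2* = 177 - 0.199·499 = 77.6.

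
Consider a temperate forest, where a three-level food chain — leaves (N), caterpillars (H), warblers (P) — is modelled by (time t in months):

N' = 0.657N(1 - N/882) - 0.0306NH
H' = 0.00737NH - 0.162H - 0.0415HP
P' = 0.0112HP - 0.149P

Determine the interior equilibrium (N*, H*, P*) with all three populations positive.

From dP/dt = 0: 0.0112H* = 0.149, so H* = 13.3.
From dN/dt = 0: 0.657(1 - N*/882) = 0.0306·13.3, giving N* = 882·(1 - 0.62) = 335.
From dH/dt = 0: 0.00737·335 - 0.162 = 0.0415P*, so P* = 2.31/0.0415 = 55.7.

N* ≈ 335, H* ≈ 13.3, P* ≈ 55.7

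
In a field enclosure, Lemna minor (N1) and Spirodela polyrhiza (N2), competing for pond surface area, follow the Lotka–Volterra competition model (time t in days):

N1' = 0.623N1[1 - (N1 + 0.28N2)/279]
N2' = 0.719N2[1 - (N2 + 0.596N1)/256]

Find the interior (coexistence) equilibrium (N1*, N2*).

Setting both brackets to zero gives the nullclines N1 + 0.28N2 = 279 and 0.596N1 + N2 = 256.
Substituting N2 = 256 - 0.596N1 into the first: N1(1 - 0.28·0.596) = 279 - 0.28·256.
So N1* = 207/0.833 = 249, and then N2* = 256 - 0.596·249 = 108.

N1* ≈ 249, N2* ≈ 108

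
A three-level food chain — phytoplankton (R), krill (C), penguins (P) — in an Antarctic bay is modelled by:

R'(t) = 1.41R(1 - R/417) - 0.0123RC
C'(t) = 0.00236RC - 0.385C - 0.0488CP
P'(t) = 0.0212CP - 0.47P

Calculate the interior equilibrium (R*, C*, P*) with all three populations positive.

R* ≈ 336, C* ≈ 22.2, P* ≈ 8.38

From dP/dt = 0: 0.0212C* = 0.47, so C* = 22.2.
From dR/dt = 0: 1.41(1 - R*/417) = 0.0123·22.2, giving R* = 417·(1 - 0.193) = 336.
From dC/dt = 0: 0.00236·336 - 0.385 = 0.0488P*, so P* = 0.409/0.0488 = 8.38.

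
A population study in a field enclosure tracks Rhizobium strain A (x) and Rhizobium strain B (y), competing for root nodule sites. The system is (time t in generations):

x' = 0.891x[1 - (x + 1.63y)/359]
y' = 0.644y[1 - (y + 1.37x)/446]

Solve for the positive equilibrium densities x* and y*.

Setting both brackets to zero gives the nullclines x + 1.63y = 359 and 1.37x + y = 446.
Substituting y = 446 - 1.37x into the first: x(1 - 1.63·1.37) = 359 - 1.63·446.
So x* = -368/-1.23 = 298, and then y* = 446 - 1.37·298 = 37.2.

x* ≈ 298, y* ≈ 37.2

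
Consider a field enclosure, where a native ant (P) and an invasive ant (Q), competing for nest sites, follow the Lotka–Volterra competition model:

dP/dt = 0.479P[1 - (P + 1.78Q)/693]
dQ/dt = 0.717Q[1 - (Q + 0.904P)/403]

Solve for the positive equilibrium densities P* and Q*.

Setting both brackets to zero gives the nullclines P + 1.78Q = 693 and 0.904P + Q = 403.
Substituting Q = 403 - 0.904P into the first: P(1 - 1.78·0.904) = 693 - 1.78·403.
So P* = -24.3/-0.609 = 40, and then Q* = 403 - 0.904·40 = 367.

P* ≈ 40, Q* ≈ 367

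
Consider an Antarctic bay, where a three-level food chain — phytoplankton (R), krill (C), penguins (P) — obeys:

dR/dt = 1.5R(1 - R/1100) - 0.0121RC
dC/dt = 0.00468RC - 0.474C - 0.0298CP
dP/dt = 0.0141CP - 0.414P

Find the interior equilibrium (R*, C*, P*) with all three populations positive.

R* ≈ 839, C* ≈ 29.4, P* ≈ 116

From dP/dt = 0: 0.0141C* = 0.414, so C* = 29.4.
From dR/dt = 0: 1.5(1 - R*/1100) = 0.0121·29.4, giving R* = 1100·(1 - 0.237) = 839.
From dC/dt = 0: 0.00468·839 - 0.474 = 0.0298P*, so P* = 3.45/0.0298 = 116.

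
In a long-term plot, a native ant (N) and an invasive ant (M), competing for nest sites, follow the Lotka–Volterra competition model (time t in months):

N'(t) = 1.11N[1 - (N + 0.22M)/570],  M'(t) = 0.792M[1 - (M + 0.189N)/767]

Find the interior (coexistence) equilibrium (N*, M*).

Setting both brackets to zero gives the nullclines N + 0.22M = 570 and 0.189N + M = 767.
Substituting M = 767 - 0.189N into the first: N(1 - 0.22·0.189) = 570 - 0.22·767.
So N* = 401/0.958 = 419, and then M* = 767 - 0.189·419 = 688.

N* ≈ 419, M* ≈ 688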